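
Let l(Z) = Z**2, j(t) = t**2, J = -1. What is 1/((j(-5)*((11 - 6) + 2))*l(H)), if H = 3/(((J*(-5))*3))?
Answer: 1/7 ≈ 0.14286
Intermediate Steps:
H = 1/5 (H = 3/((-1*(-5)*3)) = 3/((5*3)) = 3/15 = 3*(1/15) = 1/5 ≈ 0.20000)
1/((j(-5)*((11 - 6) + 2))*l(H)) = 1/(((-5)**2*((11 - 6) + 2))*(1/5)**2) = 1/((25*(5 + 2))*(1/25)) = 1/((25*7)*(1/25)) = 1/(175*(1/25)) = 1/7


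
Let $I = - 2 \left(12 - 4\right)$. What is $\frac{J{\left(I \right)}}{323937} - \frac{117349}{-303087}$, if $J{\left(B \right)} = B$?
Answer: $\frac{12669611207}{32727031173} \approx 0.38713$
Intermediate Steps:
$I = -16$ ($I = \left(-2\right) 8 = -16$)
$\frac{J{\left(I \right)}}{323937} - \frac{117349}{-303087} = - \frac{16}{323937} - \frac{117349}{-303087} = \left(-16\right) \frac{1}{323937} - - \frac{117349}{303087} = - \frac{16}{323937} + \frac{117349}{303087} = \frac{12669611207}{32727031173}$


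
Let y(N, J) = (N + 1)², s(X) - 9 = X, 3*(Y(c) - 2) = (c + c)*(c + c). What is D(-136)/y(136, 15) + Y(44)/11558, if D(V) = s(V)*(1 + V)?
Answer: 369972740/325398153 ≈ 1.1370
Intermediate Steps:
Y(c) = 2 + 4*c²/3 (Y(c) = 2 + ((c + c)*(c + c))/3 = 2 + ((2*c)*(2*c))/3 = 2 + (4*c²)/3 = 2 + 4*c²/3)
s(X) = 9 + X
y(N, J) = (1 + N)²
D(V) = (1 + V)*(9 + V) (D(V) = (9 + V)*(1 + V) = (1 + V)*(9 + V))
D(-136)/y(136, 15) + Y(44)/11558 = ((1 - 136)*(9 - 136))/((1 + 136)²) + (2 + (4/3)*44²)/11558 = (-135*(-127))/(137²) + (2 + (4/3)*1936)*(1/11558) = 17145/18769 + (2 + 7744/3)*(1/11558) = 17145*(1/18769) + (7750/3)*(1/11558) = 17145/18769 + 3875/17337 = 369972740/325398153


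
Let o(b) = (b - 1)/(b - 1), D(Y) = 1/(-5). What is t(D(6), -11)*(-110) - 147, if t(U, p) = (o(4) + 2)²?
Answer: -1137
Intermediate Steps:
D(Y) = -⅕ (D(Y) = 1*(-⅕) = -⅕)
o(b) = 1 (o(b) = (-1 + b)/(-1 + b) = 1)
t(U, p) = 9 (t(U, p) = (1 + 2)² = 3² = 9)
t(D(6), -11)*(-110) - 147 = 9*(-110) - 147 = -990 - 147 = -1137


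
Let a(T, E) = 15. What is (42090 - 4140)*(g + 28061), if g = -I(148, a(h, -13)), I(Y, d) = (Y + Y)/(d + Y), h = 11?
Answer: 173569903650/163 ≈ 1.0648e+9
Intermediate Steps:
I(Y, d) = 2*Y/(Y + d) (I(Y, d) = (2*Y)/(Y + d) = 2*Y/(Y + d))
g = -296/163 (g = -2*148/(148 + 15) = -2*148/163 = -1*296/163 = -296/163 ≈ -1.8160)
(42090 - 4140)*(g + 28061) = (42090 - 4140)*(-296/163 + 28061) = 37950*(4573647/163) = 173569903650/163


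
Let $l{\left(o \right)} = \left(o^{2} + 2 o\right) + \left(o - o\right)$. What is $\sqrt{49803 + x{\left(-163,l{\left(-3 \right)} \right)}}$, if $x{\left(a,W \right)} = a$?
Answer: $2 \sqrt{12410} \approx 222.8$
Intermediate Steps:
$l{\left(o \right)} = o^{2} + 2 o$ ($l{\left(o \right)} = \left(o^{2} + 2 o\right) + 0 = o^{2} + 2 o$)
$\sqrt{49803 + x{\left(-163,l{\left(-3 \right)} \right)}} = \sqrt{49803 - 163} = \sqrt{49640} = 2 \sqrt{12410}$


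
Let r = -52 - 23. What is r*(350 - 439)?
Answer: 6675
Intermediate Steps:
r = -75
r*(350 - 439) = -75*(350 - 439) = -75*(-89) = 6675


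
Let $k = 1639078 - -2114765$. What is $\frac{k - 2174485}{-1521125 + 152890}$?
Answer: $- \frac{143578}{124385} \approx -1.1543$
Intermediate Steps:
$k = 3753843$ ($k = 1639078 + 2114765 = 3753843$)
$\frac{k - 2174485}{-1521125 + 152890} = \frac{3753843 - 2174485}{-1521125 + 152890} = \frac{1579358}{-1368235} = 1579358 \left(- \frac{1}{1368235}\right) = - \frac{143578}{124385}$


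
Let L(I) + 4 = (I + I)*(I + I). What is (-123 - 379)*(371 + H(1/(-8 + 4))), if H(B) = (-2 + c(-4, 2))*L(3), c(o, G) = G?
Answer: -186242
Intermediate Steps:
L(I) = -4 + 4*I² (L(I) = -4 + (I + I)*(I + I) = -4 + (2*I)*(2*I) = -4 + 4*I²)
H(B) = 0 (H(B) = (-2 + 2)*(-4 + 4*3²) = 0*(-4 + 4*9) = 0*(-4 + 36) = 0*32 = 0)
(-123 - 379)*(371 + H(1/(-8 + 4))) = (-123 - 379)*(371 + 0) = -502*371 = -186242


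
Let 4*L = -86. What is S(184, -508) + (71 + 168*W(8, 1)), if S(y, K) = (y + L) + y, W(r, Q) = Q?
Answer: 1171/2 ≈ 585.50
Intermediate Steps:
L = -43/2 (L = (1/4)*(-86) = -43/2 ≈ -21.500)
S(y, K) = -43/2 + 2*y (S(y, K) = (y - 43/2) + y = (-43/2 + y) + y = -43/2 + 2*y)
S(184, -508) + (71 + 168*W(8, 1)) = (-43/2 + 2*184) + (71 + 168*1) = (-43/2 + 368) + (71 + 168) = 693/2 + 239 = 1171/2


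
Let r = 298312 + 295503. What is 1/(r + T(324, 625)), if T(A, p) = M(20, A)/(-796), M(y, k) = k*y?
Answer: 199/118167565 ≈ 1.6840e-6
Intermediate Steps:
T(A, p) = -5*A/199 (T(A, p) = (A*20)/(-796) = (20*A)*(-1/796) = -5*A/199)
r = 593815
1/(r + T(324, 625)) = 1/(593815 - 5/199*324) = 1/(593815 - 1620/199) = 1/(118167565/199) = 199/118167565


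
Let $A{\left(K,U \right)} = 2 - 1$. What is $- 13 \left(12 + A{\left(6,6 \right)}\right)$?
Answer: $-169$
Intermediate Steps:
$A{\left(K,U \right)} = 1$ ($A{\left(K,U \right)} = 2 - 1 = 1$)
$- 13 \left(12 + A{\left(6,6 \right)}\right) = - 13 \left(12 + 1\right) = \left(-13\right) 13 = -169$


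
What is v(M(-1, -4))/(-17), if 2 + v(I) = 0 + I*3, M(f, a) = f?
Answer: 5/17 ≈ 0.29412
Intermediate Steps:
v(I) = -2 + 3*I (v(I) = -2 + (0 + I*3) = -2 + (0 + 3*I) = -2 + 3*I)
v(M(-1, -4))/(-17) = (-2 + 3*(-1))/(-17) = (-2 - 3)*(-1/17) = -5*(-1/17) = 5/17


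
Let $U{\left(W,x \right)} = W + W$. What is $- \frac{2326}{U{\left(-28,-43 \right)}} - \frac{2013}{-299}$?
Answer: $\frac{404101}{8372} \approx 48.268$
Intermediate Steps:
$U{\left(W,x \right)} = 2 W$
$- \frac{2326}{U{\left(-28,-43 \right)}} - \frac{2013}{-299} = - \frac{2326}{2 \left(-28\right)} - \frac{2013}{-299} = - \frac{2326}{-56} - - \frac{2013}{299} = \left(-2326\right) \left(- \frac{1}{56}\right) + \frac{2013}{299} = \frac{1163}{28} + \frac{2013}{299} = \frac{404101}{8372}$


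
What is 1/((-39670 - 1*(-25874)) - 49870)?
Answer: -1/63666 ≈ -1.5707e-5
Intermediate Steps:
1/((-39670 - 1*(-25874)) - 49870) = 1/((-39670 + 25874) - 49870) = 1/(-13796 - 49870) = 1/(-63666) = -1/63666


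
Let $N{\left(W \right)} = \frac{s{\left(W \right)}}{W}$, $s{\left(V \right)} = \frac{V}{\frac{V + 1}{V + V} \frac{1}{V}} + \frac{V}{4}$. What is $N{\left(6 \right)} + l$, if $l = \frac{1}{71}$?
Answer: $\frac{20973}{1988} \approx 10.55$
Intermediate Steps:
$s{\left(V \right)} = \frac{V}{4} + \frac{2 V^{3}}{1 + V}$ ($s{\left(V \right)} = \frac{V}{\frac{1 + V}{2 V} \frac{1}{V}} + V \frac{1}{4} = \frac{V}{\left(1 + V\right) \frac{1}{2 V} \frac{1}{V}} + \frac{V}{4} = \frac{V}{\frac{1 + V}{2 V} \frac{1}{V}} + \frac{V}{4} = \frac{V}{\frac{1}{2} \frac{1}{V^{2}} \left(1 + V\right)} + \frac{V}{4} = V \frac{2 V^{2}}{1 + V} + \frac{V}{4} = \frac{2 V^{3}}{1 + V} + \frac{V}{4} = \frac{V}{4} + \frac{2 V^{3}}{1 + V}$)
$N{\left(W \right)} = \frac{1 + W + 8 W^{2}}{4 \left(1 + W\right)}$ ($N{\left(W \right)} = \frac{\frac{1}{4} W \frac{1}{1 + W} \left(1 + W + 8 W^{2}\right)}{W} = \frac{1 + W + 8 W^{2}}{4 \left(1 + W\right)}$)
$l = \frac{1}{71} \approx 0.014085$
$N{\left(6 \right)} + l = \frac{1 + 6 + 8 \cdot 6^{2}}{4 \left(1 + 6\right)} + \frac{1}{71} = \frac{1 + 6 + 8 \cdot 36}{4 \cdot 7} + \frac{1}{71} = \frac{1}{4} \cdot \frac{1}{7} \left(1 + 6 + 288\right) + \frac{1}{71} = \frac{1}{4} \cdot \frac{1}{7} \cdot 295 + \frac{1}{71} = \frac{295}{28} + \frac{1}{71} = \frac{20973}{1988}$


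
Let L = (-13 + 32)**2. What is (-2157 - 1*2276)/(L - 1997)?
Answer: 4433/1636 ≈ 2.7097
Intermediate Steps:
L = 361 (L = 19**2 = 361)
(-2157 - 1*2276)/(L - 1997) = (-2157 - 1*2276)/(361 - 1997) = (-2157 - 2276)/(-1636) = -4433*(-1/1636) = 4433/1636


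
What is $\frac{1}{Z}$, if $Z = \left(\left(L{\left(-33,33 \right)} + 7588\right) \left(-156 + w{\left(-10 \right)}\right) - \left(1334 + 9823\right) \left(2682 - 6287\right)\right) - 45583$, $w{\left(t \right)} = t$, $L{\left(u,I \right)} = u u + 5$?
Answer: $\frac{1}{38734190} \approx 2.5817 \cdot 10^{-8}$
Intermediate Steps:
$L{\left(u,I \right)} = 5 + u^{2}$ ($L{\left(u,I \right)} = u^{2} + 5 = 5 + u^{2}$)
$Z = 38734190$ ($Z = \left(\left(\left(5 + \left(-33\right)^{2}\right) + 7588\right) \left(-156 - 10\right) - \left(1334 + 9823\right) \left(2682 - 6287\right)\right) - 45583 = \left(\left(\left(5 + 1089\right) + 7588\right) \left(-166\right) - 11157 \left(-3605\right)\right) - 45583 = \left(\left(1094 + 7588\right) \left(-166\right) - -40220985\right) - 45583 = \left(8682 \left(-166\right) + 40220985\right) - 45583 = \left(-1441212 + 40220985\right) - 45583 = 38779773 - 45583 = 38734190$)
$\frac{1}{Z} = \frac{1}{38734190}$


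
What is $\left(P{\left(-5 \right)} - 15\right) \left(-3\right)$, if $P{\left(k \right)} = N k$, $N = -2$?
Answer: $15$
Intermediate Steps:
$P{\left(k \right)} = - 2 k$
$\left(P{\left(-5 \right)} - 15\right) \left(-3\right) = \left(\left(-2\right) \left(-5\right) - 15\right) \left(-3\right) = \left(10 - 15\right) \left(-3\right) = \left(-5\right) \left(-3\right) = 15$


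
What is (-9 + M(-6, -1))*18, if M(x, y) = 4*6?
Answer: 270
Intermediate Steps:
M(x, y) = 24
(-9 + M(-6, -1))*18 = (-9 + 24)*18 = 15*18 = 270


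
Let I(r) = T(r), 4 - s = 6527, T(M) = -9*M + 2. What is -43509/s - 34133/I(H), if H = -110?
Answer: -179488631/6470816 ≈ -27.738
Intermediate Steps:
T(M) = 2 - 9*M
s = -6523 (s = 4 - 1*6527 = 4 - 6527 = -6523)
I(r) = 2 - 9*r
-43509/s - 34133/I(H) = -43509/(-6523) - 34133/(2 - 9*(-110)) = -43509*(-1/6523) - 34133/(2 + 990) = 43509/6523 - 34133/992 = -179488631/6470816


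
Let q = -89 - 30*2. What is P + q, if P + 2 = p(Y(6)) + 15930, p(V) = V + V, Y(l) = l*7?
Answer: 15863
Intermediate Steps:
Y(l) = 7*l
p(V) = 2*V
q = -149 (q = -89 - 60 = -149)
P = 16012 (P = -2 + (2*(7*6) + 15930) = -2 + (2*42 + 15930) = -2 + (84 + 15930) = -2 + 16014 = 16012)
P + q = 16012 - 149 = 15863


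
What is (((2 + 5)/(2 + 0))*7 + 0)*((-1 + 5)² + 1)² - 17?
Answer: 14127/2 ≈ 7063.5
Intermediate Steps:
(((2 + 5)/(2 + 0))*7 + 0)*((-1 + 5)² + 1)² - 17 = ((7/2)*7 + 0)*(4² + 1)² - 17 = ((7*(½))*7 + 0)*(16 + 1)² - 17 = ((7/2)*7 + 0)*17² - 17 = (49/2 + 0)*289 - 17 = (49/2)*289 - 17 = 14161/2 - 17 = 14127/2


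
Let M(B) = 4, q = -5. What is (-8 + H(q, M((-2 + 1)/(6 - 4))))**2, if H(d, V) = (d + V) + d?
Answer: 196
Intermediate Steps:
H(d, V) = V + 2*d (H(d, V) = (V + d) + d = V + 2*d)
(-8 + H(q, M((-2 + 1)/(6 - 4))))**2 = (-8 + (4 + 2*(-5)))**2 = (-8 + (4 - 10))**2 = (-8 - 6)**2 = (-14)**2 = 196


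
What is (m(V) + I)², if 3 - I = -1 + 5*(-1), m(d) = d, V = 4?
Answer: 169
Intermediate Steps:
I = 9 (I = 3 - (-1 + 5*(-1)) = 3 - (-1 - 5) = 3 - 1*(-6) = 3 + 6 = 9)
(m(V) + I)² = (4 + 9)² = 13² = 169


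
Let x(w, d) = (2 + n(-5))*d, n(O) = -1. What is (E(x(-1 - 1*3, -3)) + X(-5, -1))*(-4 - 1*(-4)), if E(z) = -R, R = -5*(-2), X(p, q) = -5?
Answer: 0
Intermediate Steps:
R = 10
x(w, d) = d (x(w, d) = (2 - 1)*d = 1*d = d)
E(z) = -10 (E(z) = -1*10 = -10)
(E(x(-1 - 1*3, -3)) + X(-5, -1))*(-4 - 1*(-4)) = (-10 - 5)*(-4 - 1*(-4)) = -15*(-4 + 4) = -15*0 = 0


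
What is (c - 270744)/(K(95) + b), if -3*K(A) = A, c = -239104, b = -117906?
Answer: 1529544/353813 ≈ 4.3230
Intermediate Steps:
K(A) = -A/3
(c - 270744)/(K(95) + b) = (-239104 - 270744)/(-1/3*95 - 117906) = -509848/(-95/3 - 117906) = -509848/(-353813/3) = -509848*(-3/353813) = 1529544/353813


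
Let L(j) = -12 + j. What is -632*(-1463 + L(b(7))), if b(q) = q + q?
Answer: 923352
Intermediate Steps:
b(q) = 2*q
-632*(-1463 + L(b(7))) = -632*(-1463 + (-12 + 2*7)) = -632*(-1463 + (-12 + 14)) = -632*(-1463 + 2) = -632*(-1461) = 923352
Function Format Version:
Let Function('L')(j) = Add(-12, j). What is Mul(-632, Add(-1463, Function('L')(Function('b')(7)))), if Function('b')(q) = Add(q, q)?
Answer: 923352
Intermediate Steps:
Function('b')(q) = Mul(2, q)
Mul(-632, Add(-1463, Function('L')(Function('b')(7)))) = Mul(-632, Add(-1463, Add(-12, Mul(2, 7)))) = Mul(-632, Add(-1463, Add(-12, 14))) = Mul(-632, Add(-1463, 2)) = Mul(-632, -1461) = 923352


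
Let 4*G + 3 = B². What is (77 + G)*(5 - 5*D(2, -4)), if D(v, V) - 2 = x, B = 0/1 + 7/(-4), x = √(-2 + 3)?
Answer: -24645/32 ≈ -770.16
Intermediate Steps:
x = 1 (x = √1 = 1)
B = -7/4 (B = 0*1 + 7*(-¼) = 0 - 7/4 = -7/4 ≈ -1.7500)
D(v, V) = 3 (D(v, V) = 2 + 1 = 3)
G = 1/64 (G = -¾ + (-7/4)²/4 = -¾ + (¼)*(49/16) = -¾ + 49/64 = 1/64 ≈ 0.015625)
(77 + G)*(5 - 5*D(2, -4)) = (77 + 1/64)*(5 - 5*3) = 4929*(5 - 15)/64 = (4929/64)*(-10) = -24645/32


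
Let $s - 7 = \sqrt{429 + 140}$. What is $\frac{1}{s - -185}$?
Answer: $\frac{192}{36295} - \frac{\sqrt{569}}{36295} \approx 0.0046328$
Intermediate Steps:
$s = 7 + \sqrt{569}$ ($s = 7 + \sqrt{429 + 140} = 7 + \sqrt{569} \approx 30.854$)
$\frac{1}{s - -185} = \frac{1}{\left(7 + \sqrt{569}\right) - -185} = \frac{1}{\left(7 + \sqrt{569}\right) + 185} = \frac{1}{192 + \sqrt{569}}$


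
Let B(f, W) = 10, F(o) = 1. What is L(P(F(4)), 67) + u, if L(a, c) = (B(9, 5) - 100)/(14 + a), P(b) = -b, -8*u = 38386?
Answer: -249869/52 ≈ -4805.2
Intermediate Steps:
u = -19193/4 (u = -⅛*38386 = -19193/4 ≈ -4798.3)
L(a, c) = -90/(14 + a) (L(a, c) = (10 - 100)/(14 + a) = -90/(14 + a))
L(P(F(4)), 67) + u = -90/(14 - 1*1) - 19193/4 = -90/(14 - 1) - 19193/4 = -90/13 - 19193/4 = -249869/52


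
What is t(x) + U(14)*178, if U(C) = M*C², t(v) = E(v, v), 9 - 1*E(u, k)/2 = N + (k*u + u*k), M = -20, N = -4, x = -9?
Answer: -698058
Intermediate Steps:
E(u, k) = 26 - 4*k*u (E(u, k) = 18 - 2*(-4 + (k*u + u*k)) = 18 - 2*(-4 + (k*u + k*u)) = 18 - 2*(-4 + 2*k*u) = 18 + (8 - 4*k*u) = 26 - 4*k*u)
t(v) = 26 - 4*v² (t(v) = 26 - 4*v*v = 26 - 4*v²)
U(C) = -20*C²
t(x) + U(14)*178 = (26 - 4*(-9)²) - 20*14²*178 = (26 - 4*81) - 20*196*178 = (26 - 324) - 3920*178 = -298 - 697760 = -698058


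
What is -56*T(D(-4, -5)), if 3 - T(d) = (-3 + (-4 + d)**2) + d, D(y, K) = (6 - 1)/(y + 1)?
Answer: 12320/9 ≈ 1368.9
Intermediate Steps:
D(y, K) = 5/(1 + y)
T(d) = 6 - d - (-4 + d)**2 (T(d) = 3 - ((-3 + (-4 + d)**2) + d) = 3 - (-3 + d + (-4 + d)**2) = 3 + (3 - d - (-4 + d)**2) = 6 - d - (-4 + d)**2)
-56*T(D(-4, -5)) = -56*(6 - 5/(1 - 4) - (-4 + 5/(1 - 4))**2) = -56*(6 - 5/(-3) - (-4 + 5/(-3))**2) = -56*(6 - 5*(-1)/3 - (-4 + 5*(-1/3))**2) = -56*(6 - 1*(-5/3) - (-4 - 5/3)**2) = -56*(6 + 5/3 - (-17/3)**2) = -56*(6 + 5/3 - 1*289/9) = -56*(6 + 5/3 - 289/9) = -56*(-220/9) = 12320/9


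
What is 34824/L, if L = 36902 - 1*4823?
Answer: 11608/10693 ≈ 1.0856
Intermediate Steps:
L = 32079 (L = 36902 - 4823 = 32079)
34824/L = 34824/32079 = 34824*(1/32079) = 11608/10693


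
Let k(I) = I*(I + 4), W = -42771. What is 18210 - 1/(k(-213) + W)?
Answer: 31794659/1746 ≈ 18210.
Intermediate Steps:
k(I) = I*(4 + I)
18210 - 1/(k(-213) + W) = 18210 - 1/(-213*(4 - 213) - 42771) = 18210 - 1/(-213*(-209) - 42771) = 18210 - 1/(44517 - 42771) = 18210 - 1/1746 = 31794659/1746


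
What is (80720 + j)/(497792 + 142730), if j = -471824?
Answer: -195552/320261 ≈ -0.61060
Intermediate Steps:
(80720 + j)/(497792 + 142730) = (80720 - 471824)/(497792 + 142730) = -391104/640522 = -391104*1/640522 = -195552/320261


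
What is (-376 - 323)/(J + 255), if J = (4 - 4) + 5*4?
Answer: -699/275 ≈ -2.5418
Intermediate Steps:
J = 20 (J = 0 + 20 = 20)
(-376 - 323)/(J + 255) = (-376 - 323)/(20 + 255) = -699/275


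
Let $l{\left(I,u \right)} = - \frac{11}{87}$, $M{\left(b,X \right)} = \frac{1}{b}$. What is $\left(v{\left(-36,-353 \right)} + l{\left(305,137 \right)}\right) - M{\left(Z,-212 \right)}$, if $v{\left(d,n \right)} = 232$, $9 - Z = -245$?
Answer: $\frac{5123855}{22098} \approx 231.87$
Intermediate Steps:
$Z = 254$ ($Z = 9 - -245 = 9 + 245 = 254$)
$l{\left(I,u \right)} = - \frac{11}{87}$ ($l{\left(I,u \right)} = \left(-11\right) \frac{1}{87} = - \frac{11}{87}$)
$\left(v{\left(-36,-353 \right)} + l{\left(305,137 \right)}\right) - M{\left(Z,-212 \right)} = \left(232 - \frac{11}{87}\right) - \frac{1}{254} = \frac{20173}{87} - \frac{1}{254} = \frac{5123855}{22098}$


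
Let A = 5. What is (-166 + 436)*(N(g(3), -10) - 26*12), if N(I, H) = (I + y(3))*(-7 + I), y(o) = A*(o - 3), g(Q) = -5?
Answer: -68040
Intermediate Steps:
y(o) = -15 + 5*o (y(o) = 5*(o - 3) = 5*(-3 + o) = -15 + 5*o)
N(I, H) = I*(-7 + I) (N(I, H) = (I + (-15 + 5*3))*(-7 + I) = (I + (-15 + 15))*(-7 + I) = (I + 0)*(-7 + I) = I*(-7 + I))
(-166 + 436)*(N(g(3), -10) - 26*12) = (-166 + 436)*(-5*(-7 - 5) - 26*12) = 270*(-5*(-12) - 312) = 270*(60 - 312) = 270*(-252) = -68040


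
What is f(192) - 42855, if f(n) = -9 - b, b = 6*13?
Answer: -42942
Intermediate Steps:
b = 78
f(n) = -87 (f(n) = -9 - 1*78 = -9 - 78 = -87)
f(192) - 42855 = -87 - 42855 = -42942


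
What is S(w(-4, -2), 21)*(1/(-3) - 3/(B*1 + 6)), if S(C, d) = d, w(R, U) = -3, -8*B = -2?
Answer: -427/25 ≈ -17.080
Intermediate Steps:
B = ¼ (B = -⅛*(-2) = ¼ ≈ 0.25000)
S(w(-4, -2), 21)*(1/(-3) - 3/(B*1 + 6)) = 21*(1/(-3) - 3/((¼)*1 + 6)) = 21*(1*(-⅓) - 3/(¼ + 6)) = 21*(-⅓ - 3/25/4) = 21*(-⅓ - 3*4/25) = 21*(-⅓ - 12/25) = 21*(-61/75) = -427/25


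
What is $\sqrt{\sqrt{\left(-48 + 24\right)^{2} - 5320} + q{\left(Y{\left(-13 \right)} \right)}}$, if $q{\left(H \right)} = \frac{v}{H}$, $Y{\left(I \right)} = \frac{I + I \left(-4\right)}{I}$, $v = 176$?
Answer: $\frac{\sqrt{-528 + 18 i \sqrt{1186}}}{3} \approx 3.988 + 8.6355 i$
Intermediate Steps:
$Y{\left(I \right)} = -3$ ($Y{\left(I \right)} = \frac{I - 4 I}{I} = \frac{\left(-3\right) I}{I} = -3$)
$q{\left(H \right)} = \frac{176}{H}$
$\sqrt{\sqrt{\left(-48 + 24\right)^{2} - 5320} + q{\left(Y{\left(-13 \right)} \right)}} = \sqrt{\sqrt{\left(-48 + 24\right)^{2} - 5320} + \frac{176}{-3}} = \sqrt{\sqrt{\left(-24\right)^{2} - 5320} + 176 \left(- \frac{1}{3}\right)} = \sqrt{\sqrt{576 - 5320} - \frac{176}{3}} = \sqrt{\sqrt{-4744} - \frac{176}{3}} = \sqrt{2 i \sqrt{1186} - \frac{176}{3}} = \sqrt{- \frac{176}{3} + 2 i \sqrt{1186}}$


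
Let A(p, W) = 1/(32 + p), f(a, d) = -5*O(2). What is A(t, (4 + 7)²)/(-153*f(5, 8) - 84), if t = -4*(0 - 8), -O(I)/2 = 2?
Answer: -1/201216 ≈ -4.9698e-6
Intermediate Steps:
O(I) = -4 (O(I) = -2*2 = -4)
f(a, d) = 20 (f(a, d) = -5*(-4) = 20)
t = 32 (t = -4*(-8) = 32)
A(t, (4 + 7)²)/(-153*f(5, 8) - 84) = 1/((32 + 32)*(-153*20 - 84)) = 1/(64*(-3060 - 84)) = (1/64)/(-3144) = (1/64)*(-1/3144) = -1/201216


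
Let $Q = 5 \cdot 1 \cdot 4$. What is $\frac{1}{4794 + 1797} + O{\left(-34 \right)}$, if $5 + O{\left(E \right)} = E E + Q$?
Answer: $\frac{7718062}{6591} \approx 1171.0$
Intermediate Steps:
$Q = 20$ ($Q = 5 \cdot 4 = 20$)
$O{\left(E \right)} = 15 + E^{2}$ ($O{\left(E \right)} = -5 + \left(E E + 20\right) = -5 + \left(E^{2} + 20\right) = -5 + \left(20 + E^{2}\right) = 15 + E^{2}$)
$\frac{1}{4794 + 1797} + O{\left(-34 \right)} = \frac{1}{4794 + 1797} + \left(15 + \left(-34\right)^{2}\right) = \frac{1}{6591} + \left(15 + 1156\right) = \frac{1}{6591} + 1171 = \frac{7718062}{6591}$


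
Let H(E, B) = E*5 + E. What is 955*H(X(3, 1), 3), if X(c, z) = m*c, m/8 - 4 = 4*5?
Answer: 3300480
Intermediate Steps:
m = 192 (m = 32 + 8*(4*5) = 32 + 8*20 = 32 + 160 = 192)
X(c, z) = 192*c
H(E, B) = 6*E (H(E, B) = 5*E + E = 6*E)
955*H(X(3, 1), 3) = 955*(6*(192*3)) = 955*(6*576) = 955*3456 = 3300480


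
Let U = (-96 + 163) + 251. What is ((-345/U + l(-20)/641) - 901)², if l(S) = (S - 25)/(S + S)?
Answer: 60109195333902289/73866542656 ≈ 8.1375e+5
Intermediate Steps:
U = 318 (U = 67 + 251 = 318)
l(S) = (-25 + S)/(2*S) (l(S) = (-25 + S)/((2*S)) = (-25 + S)*(1/(2*S)) = (-25 + S)/(2*S))
((-345/U + l(-20)/641) - 901)² = ((-345/318 + ((½)*(-25 - 20)/(-20))/641) - 901)² = ((-345*1/318 + ((½)*(-1/20)*(-45))*(1/641)) - 901)² = ((-115/106 + (9/8)*(1/641)) - 901)² = ((-115/106 + 9/5128) - 901)² = (-294383/271784 - 901)² = (-245171767/271784)² = 60109195333902289/73866542656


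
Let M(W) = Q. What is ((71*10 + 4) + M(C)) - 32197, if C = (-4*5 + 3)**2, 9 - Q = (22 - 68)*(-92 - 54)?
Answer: -38190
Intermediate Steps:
Q = -6707 (Q = 9 - (22 - 68)*(-92 - 54) = 9 - (-46)*(-146) = 9 - 1*6716 = 9 - 6716 = -6707)
C = 289 (C = (-20 + 3)**2 = (-17)**2 = 289)
M(W) = -6707
((71*10 + 4) + M(C)) - 32197 = ((71*10 + 4) - 6707) - 32197 = ((710 + 4) - 6707) - 32197 = (714 - 6707) - 32197 = -5993 - 32197 = -38190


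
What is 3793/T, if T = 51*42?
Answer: 3793/2142 ≈ 1.7708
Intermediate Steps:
T = 2142
3793/T = 3793/2142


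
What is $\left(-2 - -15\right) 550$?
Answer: $7150$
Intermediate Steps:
$\left(-2 - -15\right) 550 = \left(-2 + 15\right) 550 = 13 \cdot 550 = 7150$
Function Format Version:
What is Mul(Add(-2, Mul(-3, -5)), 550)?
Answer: 7150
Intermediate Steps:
Mul(Add(-2, Mul(-3, -5)), 550) = Mul(Add(-2, 15), 550) = Mul(13, 550) = 7150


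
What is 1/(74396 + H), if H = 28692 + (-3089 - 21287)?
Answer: 1/78712 ≈ 1.2705e-5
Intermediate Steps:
H = 4316 (H = 28692 - 24376 = 4316)
1/(74396 + H) = 1/(74396 + 4316) = 1/78712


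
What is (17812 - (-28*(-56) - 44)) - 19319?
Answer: -3031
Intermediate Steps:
(17812 - (-28*(-56) - 44)) - 19319 = (17812 - (1568 - 44)) - 19319 = (17812 - 1*1524) - 19319 = (17812 - 1524) - 19319 = 16288 - 19319 = -3031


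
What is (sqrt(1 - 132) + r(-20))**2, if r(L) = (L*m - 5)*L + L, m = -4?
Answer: (1520 - I*sqrt(131))**2 ≈ 2.3103e+6 - 3.479e+4*I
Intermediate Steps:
r(L) = L + L*(-5 - 4*L) (r(L) = (L*(-4) - 5)*L + L = (-4*L - 5)*L + L = (-5 - 4*L)*L + L = L*(-5 - 4*L) + L = L + L*(-5 - 4*L))
(sqrt(1 - 132) + r(-20))**2 = (sqrt(1 - 132) + 4*(-20)*(-1 - 1*(-20)))**2 = (sqrt(-131) + 4*(-20)*(-1 + 20))**2 = (I*sqrt(131) + 4*(-20)*19)**2 = (I*sqrt(131) - 1520)**2 = (-1520 + I*sqrt(131))**2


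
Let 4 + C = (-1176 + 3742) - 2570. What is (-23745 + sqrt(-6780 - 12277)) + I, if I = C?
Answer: -23753 + I*sqrt(19057) ≈ -23753.0 + 138.05*I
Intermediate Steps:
C = -8 (C = -4 + ((-1176 + 3742) - 2570) = -4 + (2566 - 2570) = -4 - 4 = -8)
I = -8
(-23745 + sqrt(-6780 - 12277)) + I = (-23745 + sqrt(-6780 - 12277)) - 8 = (-23745 + sqrt(-19057)) - 8 = (-23745 + I*sqrt(19057)) - 8 = -23753 + I*sqrt(19057)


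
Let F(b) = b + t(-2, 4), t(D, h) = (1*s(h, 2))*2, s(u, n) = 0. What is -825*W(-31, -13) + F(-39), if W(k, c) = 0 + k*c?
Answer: -332514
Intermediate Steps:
t(D, h) = 0 (t(D, h) = (1*0)*2 = 0*2 = 0)
W(k, c) = c*k (W(k, c) = 0 + c*k = c*k)
F(b) = b (F(b) = b + 0 = b)
-825*W(-31, -13) + F(-39) = -(-10725)*(-31) - 39 = -825*403 - 39 = -332475 - 39 = -332514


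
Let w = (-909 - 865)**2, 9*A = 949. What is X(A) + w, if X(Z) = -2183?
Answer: 3144893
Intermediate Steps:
A = 949/9 (A = (1/9)*949 = 949/9 ≈ 105.44)
w = 3147076 (w = (-1774)**2 = 3147076)
X(A) + w = -2183 + 3147076 = 3144893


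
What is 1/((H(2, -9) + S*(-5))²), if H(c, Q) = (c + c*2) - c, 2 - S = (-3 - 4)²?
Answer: 1/57121 ≈ 1.7507e-5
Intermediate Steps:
S = -47 (S = 2 - (-3 - 4)² = 2 - 1*(-7)² = 2 - 1*49 = 2 - 49 = -47)
H(c, Q) = 2*c (H(c, Q) = (c + 2*c) - c = 3*c - c = 2*c)
1/((H(2, -9) + S*(-5))²) = 1/((2*2 - 47*(-5))²) = 1/((4 + 235)²) = 1/(239²) = 1/57121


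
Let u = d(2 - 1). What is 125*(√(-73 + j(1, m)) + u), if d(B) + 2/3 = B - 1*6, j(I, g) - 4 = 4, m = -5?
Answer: -2125/3 + 125*I*√65 ≈ -708.33 + 1007.8*I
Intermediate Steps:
j(I, g) = 8 (j(I, g) = 4 + 4 = 8)
d(B) = -20/3 + B (d(B) = -⅔ + (B - 1*6) = -⅔ + (B - 6) = -⅔ + (-6 + B) = -20/3 + B)
u = -17/3 (u = -20/3 + (2 - 1) = -20/3 + 1 = -17/3 ≈ -5.6667)
125*(√(-73 + j(1, m)) + u) = 125*(√(-73 + 8) - 17/3) = 125*(√(-65) - 17/3) = 125*(I*√65 - 17/3) = 125*(-17/3 + I*√65) = -2125/3 + 125*I*√65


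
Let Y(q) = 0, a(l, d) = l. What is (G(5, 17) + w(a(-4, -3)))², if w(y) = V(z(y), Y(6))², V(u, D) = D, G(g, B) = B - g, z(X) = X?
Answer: 144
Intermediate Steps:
w(y) = 0 (w(y) = 0² = 0)
(G(5, 17) + w(a(-4, -3)))² = ((17 - 1*5) + 0)² = ((17 - 5) + 0)² = (12 + 0)² = 12² = 144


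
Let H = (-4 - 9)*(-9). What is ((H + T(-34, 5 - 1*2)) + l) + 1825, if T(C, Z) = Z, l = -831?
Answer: 1114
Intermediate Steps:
H = 117 (H = -13*(-9) = 117)
((H + T(-34, 5 - 1*2)) + l) + 1825 = ((117 + (5 - 1*2)) - 831) + 1825 = ((117 + (5 - 2)) - 831) + 1825 = ((117 + 3) - 831) + 1825 = (120 - 831) + 1825 = -711 + 1825 = 1114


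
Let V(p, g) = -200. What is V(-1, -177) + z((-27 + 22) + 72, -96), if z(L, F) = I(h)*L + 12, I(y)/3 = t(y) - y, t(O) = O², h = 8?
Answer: 11068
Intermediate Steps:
I(y) = -3*y + 3*y² (I(y) = 3*(y² - y) = -3*y + 3*y²)
z(L, F) = 12 + 168*L (z(L, F) = (3*8*(-1 + 8))*L + 12 = (3*8*7)*L + 12 = 168*L + 12 = 12 + 168*L)
V(-1, -177) + z((-27 + 22) + 72, -96) = -200 + (12 + 168*((-27 + 22) + 72)) = -200 + (12 + 168*(-5 + 72)) = -200 + (12 + 168*67) = -200 + (12 + 11256) = -200 + 11268 = 11068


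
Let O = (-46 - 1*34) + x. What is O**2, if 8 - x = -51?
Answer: 441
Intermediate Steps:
x = 59 (x = 8 - 1*(-51) = 8 + 51 = 59)
O = -21 (O = (-46 - 1*34) + 59 = (-46 - 34) + 59 = -80 + 59 = -21)
O**2 = (-21)**2 = 441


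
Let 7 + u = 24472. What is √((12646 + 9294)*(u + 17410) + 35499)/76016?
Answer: √918772999/76016 ≈ 0.39875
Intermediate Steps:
u = 24465 (u = -7 + 24472 = 24465)
√((12646 + 9294)*(u + 17410) + 35499)/76016 = √((12646 + 9294)*(24465 + 17410) + 35499)/76016 = √(21940*41875 + 35499)*(1/76016) = √(918737500 + 35499)*(1/76016) = √918772999*(1/76016) = √918772999/76016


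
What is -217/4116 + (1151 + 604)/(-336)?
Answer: -12409/2352 ≈ -5.2759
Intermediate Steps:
-217/4116 + (1151 + 604)/(-336) = -217*1/4116 + 1755*(-1/336) = -31/588 - 585/112 = -12409/2352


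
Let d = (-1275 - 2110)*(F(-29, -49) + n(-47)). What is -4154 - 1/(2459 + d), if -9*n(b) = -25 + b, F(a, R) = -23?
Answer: -221134037/53234 ≈ -4154.0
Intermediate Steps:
n(b) = 25/9 - b/9 (n(b) = -(-25 + b)/9 = 25/9 - b/9)
d = 50775 (d = (-1275 - 2110)*(-23 + (25/9 - ⅑*(-47))) = -3385*(-23 + (25/9 + 47/9)) = -3385*(-23 + 8) = -3385*(-15) = 50775)
-4154 - 1/(2459 + d) = -4154 - 1/(2459 + 50775) = -4154 - 1/53234 = -221134037/53234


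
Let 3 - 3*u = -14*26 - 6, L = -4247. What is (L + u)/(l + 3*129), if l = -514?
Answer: 12368/381 ≈ 32.462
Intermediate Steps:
u = 373/3 (u = 1 - (-14*26 - 6)/3 = 1 - (-364 - 6)/3 = 1 - 1/3*(-370) = 1 + 370/3 = 373/3 ≈ 124.33)
(L + u)/(l + 3*129) = (-4247 + 373/3)/(-514 + 3*129) = -12368/(3*(-514 + 387)) = -12368/3/(-127) = -12368/3*(-1/127) = 12368/381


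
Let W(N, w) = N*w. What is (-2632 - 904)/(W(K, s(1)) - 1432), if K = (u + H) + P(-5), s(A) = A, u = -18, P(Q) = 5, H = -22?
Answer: 3536/1467 ≈ 2.4104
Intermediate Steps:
K = -35 (K = (-18 - 22) + 5 = -40 + 5 = -35)
(-2632 - 904)/(W(K, s(1)) - 1432) = (-2632 - 904)/(-35*1 - 1432) = -3536/(-35 - 1432) = -3536/(-1467) = -3536*(-1/1467) = 3536/1467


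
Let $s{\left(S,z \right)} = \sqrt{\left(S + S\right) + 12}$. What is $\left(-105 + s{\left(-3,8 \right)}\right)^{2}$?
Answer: $\left(105 - \sqrt{6}\right)^{2} \approx 10517.0$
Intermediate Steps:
$s{\left(S,z \right)} = \sqrt{12 + 2 S}$ ($s{\left(S,z \right)} = \sqrt{2 S + 12} = \sqrt{12 + 2 S}$)
$\left(-105 + s{\left(-3,8 \right)}\right)^{2} = \left(-105 + \sqrt{12 + 2 \left(-3\right)}\right)^{2} = \left(-105 + \sqrt{12 - 6}\right)^{2} = \left(-105 + \sqrt{6}\right)^{2}$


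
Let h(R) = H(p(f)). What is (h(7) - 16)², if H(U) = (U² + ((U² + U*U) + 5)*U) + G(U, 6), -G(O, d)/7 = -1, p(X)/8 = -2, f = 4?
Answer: 64400625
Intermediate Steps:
p(X) = -16 (p(X) = 8*(-2) = -16)
G(O, d) = 7 (G(O, d) = -7*(-1) = 7)
H(U) = 7 + U² + U*(5 + 2*U²) (H(U) = (U² + ((U² + U*U) + 5)*U) + 7 = (U² + ((U² + U²) + 5)*U) + 7 = (U² + (2*U² + 5)*U) + 7 = (U² + (5 + 2*U²)*U) + 7 = (U² + U*(5 + 2*U²)) + 7 = 7 + U² + U*(5 + 2*U²))
h(R) = -8009 (h(R) = 7 + (-16)² + 2*(-16)³ + 5*(-16) = 7 + 256 + 2*(-4096) - 80 = 7 + 256 - 8192 - 80 = -8009)
(h(7) - 16)² = (-8009 - 16)² = (-8025)² = 64400625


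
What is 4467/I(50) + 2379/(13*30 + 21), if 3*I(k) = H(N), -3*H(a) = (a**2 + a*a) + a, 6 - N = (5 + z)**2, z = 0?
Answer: -4950332/96311 ≈ -51.399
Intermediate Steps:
N = -19 (N = 6 - (5 + 0)**2 = 6 - 1*5**2 = 6 - 1*25 = 6 - 25 = -19)
H(a) = -2*a**2/3 - a/3 (H(a) = -((a**2 + a*a) + a)/3 = -((a**2 + a**2) + a)/3 = -(2*a**2 + a)/3 = -(a + 2*a**2)/3 = -2*a**2/3 - a/3)
I(k) = -703/9 (I(k) = (-1/3*(-19)*(1 + 2*(-19)))/3 = (-1/3*(-19)*(1 - 38))/3 = (-1/3*(-19)*(-37))/3 = (1/3)*(-703/3) = -703/9)
4467/I(50) + 2379/(13*30 + 21) = 4467/(-703/9) + 2379/(13*30 + 21) = 4467*(-9/703) + 2379/(390 + 21) = -40203/703 + 2379/411 = -40203/703 + 2379*(1/411) = -40203/703 + 793/137 = -4950332/96311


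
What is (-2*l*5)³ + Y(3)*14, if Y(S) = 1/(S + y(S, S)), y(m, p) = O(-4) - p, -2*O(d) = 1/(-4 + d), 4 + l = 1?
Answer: 27224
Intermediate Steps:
l = -3 (l = -4 + 1 = -3)
O(d) = -1/(2*(-4 + d))
y(m, p) = 1/16 - p (y(m, p) = -1/(-8 + 2*(-4)) - p = -1/(-8 - 8) - p = -1/(-16) - p = -1*(-1/16) - p = 1/16 - p)
Y(S) = 16 (Y(S) = 1/(S + (1/16 - S)) = 1/(1/16) = 16)
(-2*l*5)³ + Y(3)*14 = (-2*(-3)*5)³ + 16*14 = (6*5)³ + 224 = 30³ + 224 = 27000 + 224 = 27224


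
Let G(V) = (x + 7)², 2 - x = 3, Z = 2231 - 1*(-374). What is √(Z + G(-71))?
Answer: √2641 ≈ 51.391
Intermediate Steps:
Z = 2605 (Z = 2231 + 374 = 2605)
x = -1 (x = 2 - 1*3 = 2 - 3 = -1)
G(V) = 36 (G(V) = (-1 + 7)² = 6² = 36)
√(Z + G(-71)) = √(2605 + 36) = √2641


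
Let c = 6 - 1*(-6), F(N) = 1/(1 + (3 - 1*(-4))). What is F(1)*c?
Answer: 3/2 ≈ 1.5000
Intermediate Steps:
F(N) = ⅛ (F(N) = 1/(1 + (3 + 4)) = 1/(1 + 7) = 1/8 = ⅛)
c = 12 (c = 6 + 6 = 12)
F(1)*c = (⅛)*12 = 3/2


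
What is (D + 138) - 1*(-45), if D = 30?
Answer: 213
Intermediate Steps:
(D + 138) - 1*(-45) = (30 + 138) - 1*(-45) = 168 + 45 = 213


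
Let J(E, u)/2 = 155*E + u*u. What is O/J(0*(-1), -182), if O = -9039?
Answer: -9039/66248 ≈ -0.13644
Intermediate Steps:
J(E, u) = 2*u**2 + 310*E (J(E, u) = 2*(155*E + u*u) = 2*(155*E + u**2) = 2*(u**2 + 155*E) = 2*u**2 + 310*E)
O/J(0*(-1), -182) = -9039/(2*(-182)**2 + 310*(0*(-1))) = -9039/(2*33124 + 310*0) = -9039/(66248 + 0) = -9039/66248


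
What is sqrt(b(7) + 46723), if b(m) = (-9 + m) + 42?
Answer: sqrt(46763) ≈ 216.25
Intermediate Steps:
b(m) = 33 + m
sqrt(b(7) + 46723) = sqrt((33 + 7) + 46723) = sqrt(40 + 46723) = sqrt(46763)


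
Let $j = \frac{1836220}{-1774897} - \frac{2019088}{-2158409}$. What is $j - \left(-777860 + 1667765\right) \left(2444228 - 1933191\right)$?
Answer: $- \frac{1742219580712045897706449}{3830953658873} \approx -4.5477 \cdot 10^{11}$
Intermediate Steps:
$j = - \frac{379640540044}{3830953658873}$ ($j = 1836220 \left(- \frac{1}{1774897}\right) - - \frac{2019088}{2158409} = - \frac{1836220}{1774897} + \frac{2019088}{2158409} = - \frac{379640540044}{3830953658873} \approx -0.099098$)
$j - \left(-777860 + 1667765\right) \left(2444228 - 1933191\right) = - \frac{379640540044}{3830953658873} - \left(-777860 + 1667765\right) \left(2444228 - 1933191\right) = - \frac{379640540044}{3830953658873} - 889905 \cdot 511037 = - \frac{379640540044}{3830953658873} - 454774381485 = - \frac{1742219580712045897706449}{3830953658873}$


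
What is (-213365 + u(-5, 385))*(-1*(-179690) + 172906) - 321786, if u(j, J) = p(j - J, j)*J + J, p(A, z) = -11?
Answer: -76589461926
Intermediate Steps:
u(j, J) = -10*J (u(j, J) = -11*J + J = -10*J)
(-213365 + u(-5, 385))*(-1*(-179690) + 172906) - 321786 = (-213365 - 10*385)*(-1*(-179690) + 172906) - 321786 = (-213365 - 3850)*(179690 + 172906) - 321786 = -217215*352596 - 321786 = -76589140140 - 321786 = -76589461926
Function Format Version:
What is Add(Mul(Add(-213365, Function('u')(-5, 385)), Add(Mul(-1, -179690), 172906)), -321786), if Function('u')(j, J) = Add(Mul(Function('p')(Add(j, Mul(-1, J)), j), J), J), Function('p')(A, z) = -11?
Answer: -76589461926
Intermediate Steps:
Function('u')(j, J) = Mul(-10, J) (Function('u')(j, J) = Add(Mul(-11, J), J) = Mul(-10, J))
Add(Mul(Add(-213365, Function('u')(-5, 385)), Add(Mul(-1, -179690), 172906)), -321786) = Add(Mul(Add(-213365, Mul(-10, 385)), Add(Mul(-1, -179690), 172906)), -321786) = Add(Mul(Add(-213365, -3850), Add(179690, 172906)), -321786) = Add(Mul(-217215, 352596), -321786) = Add(-76589140140, -321786) = -76589461926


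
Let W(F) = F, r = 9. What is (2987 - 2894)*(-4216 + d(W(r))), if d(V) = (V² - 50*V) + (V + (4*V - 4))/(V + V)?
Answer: -2557159/6 ≈ -4.2619e+5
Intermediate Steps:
d(V) = V² - 50*V + (-4 + 5*V)/(2*V) (d(V) = (V² - 50*V) + (V + (-4 + 4*V))/((2*V)) = (V² - 50*V) + (-4 + 5*V)*(1/(2*V)) = (V² - 50*V) + (-4 + 5*V)/(2*V) = V² - 50*V + (-4 + 5*V)/(2*V))
(2987 - 2894)*(-4216 + d(W(r))) = (2987 - 2894)*(-4216 + (5/2 + 9² - 50*9 - 2/9)) = 93*(-4216 + (5/2 + 81 - 450 - 2*⅑)) = 93*(-4216 + (5/2 + 81 - 450 - 2/9)) = 93*(-4216 - 6601/18) = 93*(-82489/18) = -2557159/6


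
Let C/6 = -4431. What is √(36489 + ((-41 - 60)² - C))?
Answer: 2*√18319 ≈ 270.70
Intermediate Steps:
C = -26586 (C = 6*(-4431) = -26586)
√(36489 + ((-41 - 60)² - C)) = √(36489 + ((-41 - 60)² - 1*(-26586))) = √(36489 + ((-101)² + 26586)) = √(36489 + (10201 + 26586)) = √(36489 + 36787) = √73276 = 2*√18319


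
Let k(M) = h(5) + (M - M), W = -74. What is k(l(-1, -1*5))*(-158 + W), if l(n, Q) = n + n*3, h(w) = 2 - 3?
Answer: 232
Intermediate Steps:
h(w) = -1
l(n, Q) = 4*n (l(n, Q) = n + 3*n = 4*n)
k(M) = -1 (k(M) = -1 + (M - M) = -1 + 0 = -1)
k(l(-1, -1*5))*(-158 + W) = -(-158 - 74) = -1*(-232) = 232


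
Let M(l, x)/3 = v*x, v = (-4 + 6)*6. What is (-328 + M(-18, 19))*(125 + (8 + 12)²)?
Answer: 186900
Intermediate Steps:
v = 12 (v = 2*6 = 12)
M(l, x) = 36*x (M(l, x) = 3*(12*x) = 36*x)
(-328 + M(-18, 19))*(125 + (8 + 12)²) = (-328 + 36*19)*(125 + (8 + 12)²) = (-328 + 684)*(125 + 20²) = 356*(125 + 400) = 356*525 = 186900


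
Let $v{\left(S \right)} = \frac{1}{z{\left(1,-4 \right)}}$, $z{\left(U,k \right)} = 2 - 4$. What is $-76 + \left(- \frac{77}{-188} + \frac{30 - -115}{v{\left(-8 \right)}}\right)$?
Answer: $- \frac{68731}{188} \approx -365.59$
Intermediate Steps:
$z{\left(U,k \right)} = -2$ ($z{\left(U,k \right)} = 2 - 4 = -2$)
$v{\left(S \right)} = - \frac{1}{2}$ ($v{\left(S \right)} = \frac{1}{-2} = - \frac{1}{2}$)
$-76 + \left(- \frac{77}{-188} + \frac{30 - -115}{v{\left(-8 \right)}}\right) = -76 + \left(- \frac{77}{-188} + \frac{30 - -115}{- \frac{1}{2}}\right) = -76 + \left(\left(-77\right) \left(- \frac{1}{188}\right) + \left(30 + 115\right) \left(-2\right)\right) = -76 + \left(\frac{77}{188} + 145 \left(-2\right)\right) = -76 + \left(\frac{77}{188} - 290\right) = -76 - \frac{54443}{188} = - \frac{68731}{188}$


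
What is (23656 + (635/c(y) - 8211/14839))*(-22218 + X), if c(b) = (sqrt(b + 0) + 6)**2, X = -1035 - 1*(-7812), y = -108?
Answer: 5147*(-25273668456*sqrt(3) - 25264245691*I)/(356136*(I + sqrt(3))) ≈ -3.6523e+8 + 58968.0*I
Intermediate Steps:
X = 6777 (X = -1035 + 7812 = 6777)
c(b) = (6 + sqrt(b))**2 (c(b) = (sqrt(b) + 6)**2 = (6 + sqrt(b))**2)
(23656 + (635/c(y) - 8211/14839))*(-22218 + X) = (23656 + (635/((6 + sqrt(-108))**2) - 8211/14839))*(-22218 + 6777) = (23656 + (635/((6 + 6*I*sqrt(3))**2) - 8211*1/14839))*(-15441) = (23656 + (635/(6 + 6*I*sqrt(3))**2 - 8211/14839))*(-15441) = (23656 + (-8211/14839 + 635/(6 + 6*I*sqrt(3))**2))*(-15441) = (351023173/14839 + 635/(6 + 6*I*sqrt(3))**2)*(-15441) = -5420148814293/14839 - 9805035/(6 + 6*I*sqrt(3))**2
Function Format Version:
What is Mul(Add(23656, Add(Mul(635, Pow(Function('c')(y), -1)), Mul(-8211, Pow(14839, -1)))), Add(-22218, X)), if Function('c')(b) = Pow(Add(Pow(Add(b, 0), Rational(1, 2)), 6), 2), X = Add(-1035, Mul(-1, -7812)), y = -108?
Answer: Mul(Rational(5147, 356136), Pow(Add(I, Pow(3, Rational(1, 2))), -1), Add(Mul(-25273668456, Pow(3, Rational(1, 2))), Mul(-25264245691, I))) ≈ Add(-3.6523e+8, Mul(58968., I))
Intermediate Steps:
X = 6777 (X = Add(-1035, 7812) = 6777)
Function('c')(b) = Pow(Add(6, Pow(b, Rational(1, 2))), 2) (Function('c')(b) = Pow(Add(Pow(b, Rational(1, 2)), 6), 2) = Pow(Add(6, Pow(b, Rational(1, 2))), 2))
Mul(Add(23656, Add(Mul(635, Pow(Function('c')(y), -1)), Mul(-8211, Pow(14839, -1)))), Add(-22218, X)) = Mul(Add(23656, Add(Mul(635, Pow(Pow(Add(6, Pow(-108, Rational(1, 2))), 2), -1)), Mul(-8211, Pow(14839, -1)))), Add(-22218, 6777)) = Mul(Add(23656, Add(Mul(635, Pow(Pow(Add(6, Mul(6, I, Pow(3, Rational(1, 2)))), 2), -1)), Mul(-8211, Rational(1, 14839)))), -15441) = Mul(Add(23656, Add(Mul(635, Pow(Add(6, Mul(6, I, Pow(3, Rational(1, 2)))), -2)), Rational(-8211, 14839))), -15441) = Mul(Add(23656, Add(Rational(-8211, 14839), Mul(635, Pow(Add(6, Mul(6, I, Pow(3, Rational(1, 2)))), -2)))), -15441) = Mul(Add(Rational(351023173, 14839), Mul(635, Pow(Add(6, Mul(6, I, Pow(3, Rational(1, 2)))), -2))), -15441) = Add(Rational(-5420148814293, 14839), Mul(-9805035, Pow(Add(6, Mul(6, I, Pow(3, Rational(1, 2)))), -2)))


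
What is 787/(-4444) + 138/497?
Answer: 222133/2208668 ≈ 0.10057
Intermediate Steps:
787/(-4444) + 138/497 = 787*(-1/4444) + 138*(1/497) = -787/4444 + 138/497 = 222133/2208668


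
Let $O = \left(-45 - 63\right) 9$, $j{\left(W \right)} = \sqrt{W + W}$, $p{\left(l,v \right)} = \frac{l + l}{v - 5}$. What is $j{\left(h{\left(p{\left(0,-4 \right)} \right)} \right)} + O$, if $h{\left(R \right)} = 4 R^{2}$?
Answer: $-972$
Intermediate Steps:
$p{\left(l,v \right)} = \frac{2 l}{-5 + v}$
$j{\left(W \right)} = \sqrt{2} \sqrt{W}$ ($j{\left(W \right)} = \sqrt{2 W} = \sqrt{2} \sqrt{W}$)
$O = -972$ ($O = \left(-108\right) 9 = -972$)
$j{\left(h{\left(p{\left(0,-4 \right)} \right)} \right)} + O = \sqrt{2} \sqrt{4 \left(2 \cdot 0 \frac{1}{-5 - 4}\right)^{2}} - 972 = \sqrt{2} \sqrt{4 \left(2 \cdot 0 \frac{1}{-9}\right)^{2}} - 972 = \sqrt{2} \sqrt{4 \left(2 \cdot 0 \left(- \frac{1}{9}\right)\right)^{2}} - 972 = \sqrt{2} \sqrt{4 \cdot 0^{2}} - 972 = \sqrt{2} \sqrt{4 \cdot 0} - 972 = \sqrt{2} \sqrt{0} - 972 = \sqrt{2} \cdot 0 - 972 = 0 - 972 = -972$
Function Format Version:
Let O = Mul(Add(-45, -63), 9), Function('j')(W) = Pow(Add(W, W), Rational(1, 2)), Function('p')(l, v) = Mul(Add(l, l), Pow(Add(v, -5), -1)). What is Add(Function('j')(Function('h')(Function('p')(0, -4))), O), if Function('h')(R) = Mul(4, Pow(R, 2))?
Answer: -972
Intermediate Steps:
Function('p')(l, v) = Mul(2, l, Pow(Add(-5, v), -1)) (Function('p')(l, v) = Mul(Mul(2, l), Pow(Add(-5, v), -1)) = Mul(2, l, Pow(Add(-5, v), -1)))
Function('j')(W) = Mul(Pow(2, Rational(1, 2)), Pow(W, Rational(1, 2))) (Function('j')(W) = Pow(Mul(2, W), Rational(1, 2)) = Mul(Pow(2, Rational(1, 2)), Pow(W, Rational(1, 2))))
O = -972 (O = Mul(-108, 9) = -972)
Add(Function('j')(Function('h')(Function('p')(0, -4))), O) = Add(Mul(Pow(2, Rational(1, 2)), Pow(Mul(4, Pow(Mul(2, 0, Pow(Add(-5, -4), -1)), 2)), Rational(1, 2))), -972) = Add(Mul(Pow(2, Rational(1, 2)), Pow(Mul(4, Pow(Mul(2, 0, Pow(-9, -1)), 2)), Rational(1, 2))), -972) = Add(Mul(Pow(2, Rational(1, 2)), Pow(Mul(4, Pow(Mul(2, 0, Rational(-1, 9)), 2)), Rational(1, 2))), -972) = Add(Mul(Pow(2, Rational(1, 2)), Pow(Mul(4, Pow(0, 2)), Rational(1, 2))), -972) = Add(Mul(Pow(2, Rational(1, 2)), Pow(Mul(4, 0), Rational(1, 2))), -972) = Add(Mul(Pow(2, Rational(1, 2)), Pow(0, Rational(1, 2))), -972) = Add(Mul(Pow(2, Rational(1, 2)), 0), -972) = Add(0, -972) = -972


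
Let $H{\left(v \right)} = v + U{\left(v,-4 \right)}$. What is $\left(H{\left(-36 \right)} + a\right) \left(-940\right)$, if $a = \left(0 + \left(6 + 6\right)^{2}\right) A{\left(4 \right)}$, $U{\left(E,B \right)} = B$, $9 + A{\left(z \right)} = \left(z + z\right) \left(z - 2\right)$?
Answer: $-909920$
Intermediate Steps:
$A{\left(z \right)} = -9 + 2 z \left(-2 + z\right)$ ($A{\left(z \right)} = -9 + \left(z + z\right) \left(z - 2\right) = -9 + 2 z \left(-2 + z\right)$)
$a = 1008$ ($a = \left(0 + \left(6 + 6\right)^{2}\right) \left(-9 - 16 + 2 \cdot 4^{2}\right) = \left(0 + 12^{2}\right) \left(-9 - 16 + 2 \cdot 16\right) = \left(0 + 144\right) \left(-9 - 16 + 32\right) = 144 \cdot 7 = 1008$)
$H{\left(v \right)} = -4 + v$ ($H{\left(v \right)} = v - 4 = -4 + v$)
$\left(H{\left(-36 \right)} + a\right) \left(-940\right) = \left(\left(-4 - 36\right) + 1008\right) \left(-940\right) = \left(-40 + 1008\right) \left(-940\right) = 968 \left(-940\right) = -909920$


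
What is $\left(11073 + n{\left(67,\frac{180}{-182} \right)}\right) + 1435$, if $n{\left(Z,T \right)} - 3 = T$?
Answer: $\frac{1138411}{91} \approx 12510.0$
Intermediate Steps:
$n{\left(Z,T \right)} = 3 + T$
$\left(11073 + n{\left(67,\frac{180}{-182} \right)}\right) + 1435 = \left(11073 + \left(3 + \frac{180}{-182}\right)\right) + 1435 = \left(11073 + \left(3 + 180 \left(- \frac{1}{182}\right)\right)\right) + 1435 = \left(11073 + \left(3 - \frac{90}{91}\right)\right) + 1435 = \left(11073 + \frac{183}{91}\right) + 1435 = \frac{1007826}{91} + 1435 = \frac{1138411}{91}$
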